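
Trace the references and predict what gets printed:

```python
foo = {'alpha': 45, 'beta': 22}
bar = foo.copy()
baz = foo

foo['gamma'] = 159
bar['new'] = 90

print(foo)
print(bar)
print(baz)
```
{'alpha': 45, 'beta': 22, 'gamma': 159}
{'alpha': 45, 'beta': 22, 'new': 90}
{'alpha': 45, 'beta': 22, 'gamma': 159}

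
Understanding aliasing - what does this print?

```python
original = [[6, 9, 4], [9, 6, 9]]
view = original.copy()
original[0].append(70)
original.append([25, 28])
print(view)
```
[[6, 9, 4, 70], [9, 6, 9]]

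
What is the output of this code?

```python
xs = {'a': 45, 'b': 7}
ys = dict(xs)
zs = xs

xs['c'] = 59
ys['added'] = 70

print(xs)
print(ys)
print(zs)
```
{'a': 45, 'b': 7, 'c': 59}
{'a': 45, 'b': 7, 'added': 70}
{'a': 45, 'b': 7, 'c': 59}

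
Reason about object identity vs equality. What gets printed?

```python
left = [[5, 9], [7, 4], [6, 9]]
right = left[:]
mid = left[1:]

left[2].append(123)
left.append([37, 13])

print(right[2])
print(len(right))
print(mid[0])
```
[6, 9, 123]
3
[7, 4]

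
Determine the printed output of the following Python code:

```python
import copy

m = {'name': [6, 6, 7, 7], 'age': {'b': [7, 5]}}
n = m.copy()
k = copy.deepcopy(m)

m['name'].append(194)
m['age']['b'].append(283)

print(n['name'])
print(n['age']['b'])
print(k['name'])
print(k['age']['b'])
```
[6, 6, 7, 7, 194]
[7, 5, 283]
[6, 6, 7, 7]
[7, 5]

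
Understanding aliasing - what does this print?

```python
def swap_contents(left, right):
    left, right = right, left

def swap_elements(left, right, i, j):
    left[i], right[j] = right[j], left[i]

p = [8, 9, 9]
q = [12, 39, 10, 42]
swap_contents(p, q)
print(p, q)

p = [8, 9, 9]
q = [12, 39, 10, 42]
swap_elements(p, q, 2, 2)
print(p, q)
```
[8, 9, 9] [12, 39, 10, 42]
[8, 9, 10] [12, 39, 9, 42]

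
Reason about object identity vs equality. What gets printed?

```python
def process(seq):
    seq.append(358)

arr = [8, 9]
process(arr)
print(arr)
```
[8, 9, 358]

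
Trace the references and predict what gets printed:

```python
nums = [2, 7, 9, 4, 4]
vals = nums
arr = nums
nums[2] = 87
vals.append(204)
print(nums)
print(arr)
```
[2, 7, 87, 4, 4, 204]
[2, 7, 87, 4, 4, 204]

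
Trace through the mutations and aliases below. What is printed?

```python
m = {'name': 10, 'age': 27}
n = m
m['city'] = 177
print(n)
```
{'name': 10, 'age': 27, 'city': 177}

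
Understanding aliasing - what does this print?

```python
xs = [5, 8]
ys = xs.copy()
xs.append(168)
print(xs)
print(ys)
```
[5, 8, 168]
[5, 8]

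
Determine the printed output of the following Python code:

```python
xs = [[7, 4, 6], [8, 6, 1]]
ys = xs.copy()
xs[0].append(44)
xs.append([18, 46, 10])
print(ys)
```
[[7, 4, 6, 44], [8, 6, 1]]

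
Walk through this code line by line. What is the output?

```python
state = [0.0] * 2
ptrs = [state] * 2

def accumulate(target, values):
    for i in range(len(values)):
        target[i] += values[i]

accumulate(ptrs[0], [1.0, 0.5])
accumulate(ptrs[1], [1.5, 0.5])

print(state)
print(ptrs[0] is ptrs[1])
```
[2.5, 1.0]
True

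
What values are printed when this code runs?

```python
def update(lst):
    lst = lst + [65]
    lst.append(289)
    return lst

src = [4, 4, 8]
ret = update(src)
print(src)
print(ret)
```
[4, 4, 8]
[4, 4, 8, 65, 289]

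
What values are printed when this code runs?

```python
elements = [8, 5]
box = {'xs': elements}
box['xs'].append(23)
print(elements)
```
[8, 5, 23]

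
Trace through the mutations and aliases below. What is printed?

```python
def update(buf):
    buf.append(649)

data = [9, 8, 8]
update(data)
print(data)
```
[9, 8, 8, 649]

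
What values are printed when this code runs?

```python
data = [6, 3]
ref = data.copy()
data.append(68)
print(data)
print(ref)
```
[6, 3, 68]
[6, 3]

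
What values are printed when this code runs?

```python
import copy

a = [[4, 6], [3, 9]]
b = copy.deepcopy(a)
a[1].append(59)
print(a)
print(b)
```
[[4, 6], [3, 9, 59]]
[[4, 6], [3, 9]]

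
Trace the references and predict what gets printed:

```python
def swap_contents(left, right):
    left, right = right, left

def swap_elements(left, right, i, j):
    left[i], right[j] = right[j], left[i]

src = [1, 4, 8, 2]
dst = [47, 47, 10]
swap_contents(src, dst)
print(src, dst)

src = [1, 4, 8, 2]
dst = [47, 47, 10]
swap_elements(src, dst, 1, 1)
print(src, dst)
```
[1, 4, 8, 2] [47, 47, 10]
[1, 47, 8, 2] [47, 4, 10]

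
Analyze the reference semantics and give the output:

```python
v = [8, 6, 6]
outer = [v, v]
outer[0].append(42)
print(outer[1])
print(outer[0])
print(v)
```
[8, 6, 6, 42]
[8, 6, 6, 42]
[8, 6, 6, 42]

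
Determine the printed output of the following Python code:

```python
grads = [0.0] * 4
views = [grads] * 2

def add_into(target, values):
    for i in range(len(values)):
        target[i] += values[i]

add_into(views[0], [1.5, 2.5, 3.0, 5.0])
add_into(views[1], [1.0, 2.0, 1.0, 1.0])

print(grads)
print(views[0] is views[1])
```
[2.5, 4.5, 4.0, 6.0]
True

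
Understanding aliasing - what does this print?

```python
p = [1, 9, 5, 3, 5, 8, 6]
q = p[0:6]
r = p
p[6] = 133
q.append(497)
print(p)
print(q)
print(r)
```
[1, 9, 5, 3, 5, 8, 133]
[1, 9, 5, 3, 5, 8, 497]
[1, 9, 5, 3, 5, 8, 133]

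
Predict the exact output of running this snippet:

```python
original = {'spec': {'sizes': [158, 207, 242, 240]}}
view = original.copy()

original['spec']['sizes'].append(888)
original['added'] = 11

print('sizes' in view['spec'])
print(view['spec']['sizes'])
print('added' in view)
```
True
[158, 207, 242, 240, 888]
False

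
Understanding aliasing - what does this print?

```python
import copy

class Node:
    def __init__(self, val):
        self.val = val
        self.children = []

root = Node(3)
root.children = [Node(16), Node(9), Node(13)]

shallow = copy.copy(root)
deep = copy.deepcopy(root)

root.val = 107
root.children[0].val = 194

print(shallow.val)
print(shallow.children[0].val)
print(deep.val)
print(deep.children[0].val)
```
3
194
3
16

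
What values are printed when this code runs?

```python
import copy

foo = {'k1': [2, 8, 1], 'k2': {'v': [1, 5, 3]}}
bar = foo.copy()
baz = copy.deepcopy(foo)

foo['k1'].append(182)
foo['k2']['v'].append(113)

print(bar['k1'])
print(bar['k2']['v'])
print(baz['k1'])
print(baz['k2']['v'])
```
[2, 8, 1, 182]
[1, 5, 3, 113]
[2, 8, 1]
[1, 5, 3]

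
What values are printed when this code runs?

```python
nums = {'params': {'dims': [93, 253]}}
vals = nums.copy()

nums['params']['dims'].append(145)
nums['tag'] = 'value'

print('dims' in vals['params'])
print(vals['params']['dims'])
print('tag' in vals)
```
True
[93, 253, 145]
False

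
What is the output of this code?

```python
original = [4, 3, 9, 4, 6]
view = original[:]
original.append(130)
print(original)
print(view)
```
[4, 3, 9, 4, 6, 130]
[4, 3, 9, 4, 6]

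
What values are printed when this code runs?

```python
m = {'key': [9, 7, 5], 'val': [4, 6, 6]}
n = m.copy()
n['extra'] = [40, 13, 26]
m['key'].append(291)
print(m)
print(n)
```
{'key': [9, 7, 5, 291], 'val': [4, 6, 6]}
{'key': [9, 7, 5, 291], 'val': [4, 6, 6], 'extra': [40, 13, 26]}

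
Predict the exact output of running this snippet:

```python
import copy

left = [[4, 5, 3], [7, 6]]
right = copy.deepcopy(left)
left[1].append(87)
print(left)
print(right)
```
[[4, 5, 3], [7, 6, 87]]
[[4, 5, 3], [7, 6]]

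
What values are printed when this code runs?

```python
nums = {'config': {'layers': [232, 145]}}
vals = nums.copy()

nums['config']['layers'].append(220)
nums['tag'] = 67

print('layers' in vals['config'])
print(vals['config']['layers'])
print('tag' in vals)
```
True
[232, 145, 220]
False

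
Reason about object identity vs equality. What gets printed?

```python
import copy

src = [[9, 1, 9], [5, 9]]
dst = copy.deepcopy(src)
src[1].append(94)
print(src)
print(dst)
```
[[9, 1, 9], [5, 9, 94]]
[[9, 1, 9], [5, 9]]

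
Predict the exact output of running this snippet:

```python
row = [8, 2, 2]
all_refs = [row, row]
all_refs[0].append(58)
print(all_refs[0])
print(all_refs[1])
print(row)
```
[8, 2, 2, 58]
[8, 2, 2, 58]
[8, 2, 2, 58]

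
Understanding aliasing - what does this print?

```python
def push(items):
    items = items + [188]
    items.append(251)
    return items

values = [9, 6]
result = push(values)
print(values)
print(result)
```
[9, 6]
[9, 6, 188, 251]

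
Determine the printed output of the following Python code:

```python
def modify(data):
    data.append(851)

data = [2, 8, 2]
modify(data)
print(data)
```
[2, 8, 2, 851]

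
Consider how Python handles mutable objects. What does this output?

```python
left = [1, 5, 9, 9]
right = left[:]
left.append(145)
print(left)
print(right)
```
[1, 5, 9, 9, 145]
[1, 5, 9, 9]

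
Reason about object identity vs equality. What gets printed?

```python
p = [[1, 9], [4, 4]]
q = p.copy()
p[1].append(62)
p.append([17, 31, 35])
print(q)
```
[[1, 9], [4, 4, 62]]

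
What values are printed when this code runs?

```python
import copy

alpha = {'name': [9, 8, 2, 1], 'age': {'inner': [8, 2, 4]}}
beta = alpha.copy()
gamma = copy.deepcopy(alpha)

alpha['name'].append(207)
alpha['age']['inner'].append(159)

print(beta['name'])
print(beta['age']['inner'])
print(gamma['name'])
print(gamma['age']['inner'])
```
[9, 8, 2, 1, 207]
[8, 2, 4, 159]
[9, 8, 2, 1]
[8, 2, 4]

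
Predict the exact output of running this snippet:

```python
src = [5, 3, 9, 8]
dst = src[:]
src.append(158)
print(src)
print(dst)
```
[5, 3, 9, 8, 158]
[5, 3, 9, 8]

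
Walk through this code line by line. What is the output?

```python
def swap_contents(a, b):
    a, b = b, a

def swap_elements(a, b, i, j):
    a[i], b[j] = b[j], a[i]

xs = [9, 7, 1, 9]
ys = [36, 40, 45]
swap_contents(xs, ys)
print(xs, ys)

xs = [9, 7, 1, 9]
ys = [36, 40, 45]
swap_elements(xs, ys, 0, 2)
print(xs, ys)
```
[9, 7, 1, 9] [36, 40, 45]
[45, 7, 1, 9] [36, 40, 9]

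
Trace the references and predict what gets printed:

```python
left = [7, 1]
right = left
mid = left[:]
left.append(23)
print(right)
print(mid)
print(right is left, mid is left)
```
[7, 1, 23]
[7, 1]
True False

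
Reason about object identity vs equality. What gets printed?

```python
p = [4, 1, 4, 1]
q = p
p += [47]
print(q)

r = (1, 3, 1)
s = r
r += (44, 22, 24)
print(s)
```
[4, 1, 4, 1, 47]
(1, 3, 1)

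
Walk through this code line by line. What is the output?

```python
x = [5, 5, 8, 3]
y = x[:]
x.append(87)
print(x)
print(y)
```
[5, 5, 8, 3, 87]
[5, 5, 8, 3]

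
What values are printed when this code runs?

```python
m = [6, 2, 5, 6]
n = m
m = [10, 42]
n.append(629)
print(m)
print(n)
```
[10, 42]
[6, 2, 5, 6, 629]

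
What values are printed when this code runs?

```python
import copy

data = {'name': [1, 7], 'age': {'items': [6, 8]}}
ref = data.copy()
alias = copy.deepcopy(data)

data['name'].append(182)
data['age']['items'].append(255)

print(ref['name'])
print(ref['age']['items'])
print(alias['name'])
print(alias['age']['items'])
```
[1, 7, 182]
[6, 8, 255]
[1, 7]
[6, 8]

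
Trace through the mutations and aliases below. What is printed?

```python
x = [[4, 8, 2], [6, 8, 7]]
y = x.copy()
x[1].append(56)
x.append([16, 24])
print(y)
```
[[4, 8, 2], [6, 8, 7, 56]]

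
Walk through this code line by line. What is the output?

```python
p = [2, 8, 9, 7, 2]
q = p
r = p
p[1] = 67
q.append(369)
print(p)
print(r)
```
[2, 67, 9, 7, 2, 369]
[2, 67, 9, 7, 2, 369]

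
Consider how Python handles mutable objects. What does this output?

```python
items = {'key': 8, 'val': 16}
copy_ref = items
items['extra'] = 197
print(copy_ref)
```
{'key': 8, 'val': 16, 'extra': 197}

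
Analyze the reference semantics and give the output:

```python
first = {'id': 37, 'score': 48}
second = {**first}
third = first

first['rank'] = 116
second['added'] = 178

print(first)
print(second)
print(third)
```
{'id': 37, 'score': 48, 'rank': 116}
{'id': 37, 'score': 48, 'added': 178}
{'id': 37, 'score': 48, 'rank': 116}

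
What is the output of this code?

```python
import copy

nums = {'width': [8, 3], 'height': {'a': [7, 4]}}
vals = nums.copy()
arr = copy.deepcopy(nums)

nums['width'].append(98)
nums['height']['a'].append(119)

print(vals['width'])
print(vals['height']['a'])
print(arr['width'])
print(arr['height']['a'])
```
[8, 3, 98]
[7, 4, 119]
[8, 3]
[7, 4]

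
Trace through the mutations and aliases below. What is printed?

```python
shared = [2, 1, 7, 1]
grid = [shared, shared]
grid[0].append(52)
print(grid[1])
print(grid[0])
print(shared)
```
[2, 1, 7, 1, 52]
[2, 1, 7, 1, 52]
[2, 1, 7, 1, 52]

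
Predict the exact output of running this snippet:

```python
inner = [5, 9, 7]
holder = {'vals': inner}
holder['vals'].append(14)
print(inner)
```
[5, 9, 7, 14]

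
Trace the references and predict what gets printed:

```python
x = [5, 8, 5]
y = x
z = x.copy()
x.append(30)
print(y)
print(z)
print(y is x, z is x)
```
[5, 8, 5, 30]
[5, 8, 5]
True False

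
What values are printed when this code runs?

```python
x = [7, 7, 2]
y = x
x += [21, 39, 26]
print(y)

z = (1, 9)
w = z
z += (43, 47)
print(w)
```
[7, 7, 2, 21, 39, 26]
(1, 9)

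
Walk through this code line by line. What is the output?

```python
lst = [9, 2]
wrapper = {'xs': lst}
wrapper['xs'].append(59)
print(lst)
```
[9, 2, 59]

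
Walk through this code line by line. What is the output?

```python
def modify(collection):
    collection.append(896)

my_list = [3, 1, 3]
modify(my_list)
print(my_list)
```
[3, 1, 3, 896]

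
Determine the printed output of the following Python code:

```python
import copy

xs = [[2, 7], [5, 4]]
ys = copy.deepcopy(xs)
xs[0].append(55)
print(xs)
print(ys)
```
[[2, 7, 55], [5, 4]]
[[2, 7], [5, 4]]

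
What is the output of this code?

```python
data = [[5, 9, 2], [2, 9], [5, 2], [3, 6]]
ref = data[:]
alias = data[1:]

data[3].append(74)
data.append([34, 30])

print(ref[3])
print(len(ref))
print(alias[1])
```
[3, 6, 74]
4
[5, 2]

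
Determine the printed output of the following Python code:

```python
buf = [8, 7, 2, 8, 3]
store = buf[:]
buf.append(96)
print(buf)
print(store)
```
[8, 7, 2, 8, 3, 96]
[8, 7, 2, 8, 3]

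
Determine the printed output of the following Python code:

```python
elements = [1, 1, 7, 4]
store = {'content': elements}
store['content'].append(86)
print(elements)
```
[1, 1, 7, 4, 86]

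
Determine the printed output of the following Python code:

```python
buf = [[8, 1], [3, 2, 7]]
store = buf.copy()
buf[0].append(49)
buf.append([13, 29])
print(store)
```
[[8, 1, 49], [3, 2, 7]]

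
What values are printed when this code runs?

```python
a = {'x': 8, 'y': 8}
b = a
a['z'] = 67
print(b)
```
{'x': 8, 'y': 8, 'z': 67}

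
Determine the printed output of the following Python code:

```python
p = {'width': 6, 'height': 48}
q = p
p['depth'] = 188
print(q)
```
{'width': 6, 'height': 48, 'depth': 188}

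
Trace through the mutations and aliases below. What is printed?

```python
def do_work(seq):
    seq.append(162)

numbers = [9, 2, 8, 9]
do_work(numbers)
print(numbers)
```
[9, 2, 8, 9, 162]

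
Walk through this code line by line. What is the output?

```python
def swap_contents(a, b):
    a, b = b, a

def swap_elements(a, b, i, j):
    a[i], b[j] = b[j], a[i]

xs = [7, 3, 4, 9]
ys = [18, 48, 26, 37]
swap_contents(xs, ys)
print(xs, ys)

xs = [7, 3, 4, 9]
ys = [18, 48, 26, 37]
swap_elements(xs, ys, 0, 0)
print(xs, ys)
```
[7, 3, 4, 9] [18, 48, 26, 37]
[18, 3, 4, 9] [7, 48, 26, 37]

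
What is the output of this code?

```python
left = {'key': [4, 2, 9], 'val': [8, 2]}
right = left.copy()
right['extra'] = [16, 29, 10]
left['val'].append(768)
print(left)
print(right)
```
{'key': [4, 2, 9], 'val': [8, 2, 768]}
{'key': [4, 2, 9], 'val': [8, 2, 768], 'extra': [16, 29, 10]}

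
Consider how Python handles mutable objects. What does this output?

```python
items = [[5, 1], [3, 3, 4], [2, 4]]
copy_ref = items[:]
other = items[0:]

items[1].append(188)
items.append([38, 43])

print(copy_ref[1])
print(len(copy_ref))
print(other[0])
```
[3, 3, 4, 188]
3
[5, 1]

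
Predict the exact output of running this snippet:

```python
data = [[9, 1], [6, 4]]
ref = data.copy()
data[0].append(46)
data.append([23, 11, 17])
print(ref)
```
[[9, 1, 46], [6, 4]]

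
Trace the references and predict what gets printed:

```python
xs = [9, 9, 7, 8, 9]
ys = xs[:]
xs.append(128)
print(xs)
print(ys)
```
[9, 9, 7, 8, 9, 128]
[9, 9, 7, 8, 9]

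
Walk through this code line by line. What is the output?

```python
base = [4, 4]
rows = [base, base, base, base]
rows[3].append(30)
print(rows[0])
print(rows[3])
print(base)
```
[4, 4, 30]
[4, 4, 30]
[4, 4, 30]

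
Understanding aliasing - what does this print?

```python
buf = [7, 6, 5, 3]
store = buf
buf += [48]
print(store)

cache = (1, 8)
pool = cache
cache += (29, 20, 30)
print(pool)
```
[7, 6, 5, 3, 48]
(1, 8)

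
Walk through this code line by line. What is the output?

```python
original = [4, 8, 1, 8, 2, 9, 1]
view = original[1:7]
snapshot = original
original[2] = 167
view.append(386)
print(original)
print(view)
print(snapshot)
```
[4, 8, 167, 8, 2, 9, 1]
[8, 1, 8, 2, 9, 1, 386]
[4, 8, 167, 8, 2, 9, 1]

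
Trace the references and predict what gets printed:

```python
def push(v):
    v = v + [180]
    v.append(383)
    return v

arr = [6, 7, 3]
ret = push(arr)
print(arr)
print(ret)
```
[6, 7, 3]
[6, 7, 3, 180, 383]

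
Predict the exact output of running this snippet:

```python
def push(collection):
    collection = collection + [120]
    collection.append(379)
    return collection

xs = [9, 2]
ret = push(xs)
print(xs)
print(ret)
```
[9, 2]
[9, 2, 120, 379]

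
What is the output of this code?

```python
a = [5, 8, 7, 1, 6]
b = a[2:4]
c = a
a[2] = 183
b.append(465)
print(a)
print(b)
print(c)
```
[5, 8, 183, 1, 6]
[7, 1, 465]
[5, 8, 183, 1, 6]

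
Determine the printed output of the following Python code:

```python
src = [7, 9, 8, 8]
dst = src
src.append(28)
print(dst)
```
[7, 9, 8, 8, 28]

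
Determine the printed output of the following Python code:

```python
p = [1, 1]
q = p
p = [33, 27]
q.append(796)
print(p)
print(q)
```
[33, 27]
[1, 1, 796]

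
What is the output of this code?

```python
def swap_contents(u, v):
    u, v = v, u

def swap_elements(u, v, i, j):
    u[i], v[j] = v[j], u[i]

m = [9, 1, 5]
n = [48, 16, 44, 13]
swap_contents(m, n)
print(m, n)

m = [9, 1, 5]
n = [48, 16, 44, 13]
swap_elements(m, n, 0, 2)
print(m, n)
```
[9, 1, 5] [48, 16, 44, 13]
[44, 1, 5] [48, 16, 9, 13]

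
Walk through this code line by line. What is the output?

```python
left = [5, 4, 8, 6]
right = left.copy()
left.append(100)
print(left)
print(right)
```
[5, 4, 8, 6, 100]
[5, 4, 8, 6]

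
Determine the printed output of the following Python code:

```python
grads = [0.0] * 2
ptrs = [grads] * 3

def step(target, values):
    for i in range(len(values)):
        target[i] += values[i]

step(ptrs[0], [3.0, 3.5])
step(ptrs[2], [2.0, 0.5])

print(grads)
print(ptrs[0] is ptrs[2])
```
[5.0, 4.0]
True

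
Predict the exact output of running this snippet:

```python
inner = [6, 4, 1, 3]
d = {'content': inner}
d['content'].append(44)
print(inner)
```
[6, 4, 1, 3, 44]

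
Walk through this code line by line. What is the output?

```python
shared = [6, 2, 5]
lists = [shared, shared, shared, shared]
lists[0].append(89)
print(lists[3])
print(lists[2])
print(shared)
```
[6, 2, 5, 89]
[6, 2, 5, 89]
[6, 2, 5, 89]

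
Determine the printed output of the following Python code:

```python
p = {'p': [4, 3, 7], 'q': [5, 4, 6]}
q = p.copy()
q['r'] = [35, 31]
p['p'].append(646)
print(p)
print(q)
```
{'p': [4, 3, 7, 646], 'q': [5, 4, 6]}
{'p': [4, 3, 7, 646], 'q': [5, 4, 6], 'r': [35, 31]}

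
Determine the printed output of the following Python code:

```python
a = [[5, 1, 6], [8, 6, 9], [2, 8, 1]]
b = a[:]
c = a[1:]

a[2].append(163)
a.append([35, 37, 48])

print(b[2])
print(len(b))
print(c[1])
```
[2, 8, 1, 163]
3
[2, 8, 1, 163]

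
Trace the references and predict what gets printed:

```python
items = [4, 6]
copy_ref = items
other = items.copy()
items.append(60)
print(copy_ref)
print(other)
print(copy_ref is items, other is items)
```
[4, 6, 60]
[4, 6]
True False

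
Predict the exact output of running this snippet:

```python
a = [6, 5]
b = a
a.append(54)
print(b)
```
[6, 5, 54]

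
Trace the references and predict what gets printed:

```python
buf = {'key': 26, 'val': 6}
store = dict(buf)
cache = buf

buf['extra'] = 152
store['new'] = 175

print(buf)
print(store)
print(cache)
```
{'key': 26, 'val': 6, 'extra': 152}
{'key': 26, 'val': 6, 'new': 175}
{'key': 26, 'val': 6, 'extra': 152}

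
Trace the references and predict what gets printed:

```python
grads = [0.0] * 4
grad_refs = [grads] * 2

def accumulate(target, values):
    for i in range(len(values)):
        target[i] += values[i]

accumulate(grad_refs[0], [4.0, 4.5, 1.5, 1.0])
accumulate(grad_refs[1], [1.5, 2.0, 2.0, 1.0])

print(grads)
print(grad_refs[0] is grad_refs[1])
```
[5.5, 6.5, 3.5, 2.0]
True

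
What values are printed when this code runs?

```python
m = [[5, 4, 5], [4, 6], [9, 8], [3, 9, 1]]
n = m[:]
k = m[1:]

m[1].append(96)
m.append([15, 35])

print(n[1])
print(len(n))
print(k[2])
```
[4, 6, 96]
4
[3, 9, 1]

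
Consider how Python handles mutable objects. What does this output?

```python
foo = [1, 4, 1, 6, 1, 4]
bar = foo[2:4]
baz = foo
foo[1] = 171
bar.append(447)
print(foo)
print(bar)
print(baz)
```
[1, 171, 1, 6, 1, 4]
[1, 6, 447]
[1, 171, 1, 6, 1, 4]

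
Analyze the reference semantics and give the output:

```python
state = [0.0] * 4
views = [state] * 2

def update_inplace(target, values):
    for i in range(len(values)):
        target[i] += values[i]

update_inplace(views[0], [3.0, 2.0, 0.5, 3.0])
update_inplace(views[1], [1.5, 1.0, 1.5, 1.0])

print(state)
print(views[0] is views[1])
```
[4.5, 3.0, 2.0, 4.0]
True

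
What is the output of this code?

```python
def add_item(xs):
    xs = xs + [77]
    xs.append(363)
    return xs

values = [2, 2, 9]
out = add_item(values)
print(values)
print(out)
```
[2, 2, 9]
[2, 2, 9, 77, 363]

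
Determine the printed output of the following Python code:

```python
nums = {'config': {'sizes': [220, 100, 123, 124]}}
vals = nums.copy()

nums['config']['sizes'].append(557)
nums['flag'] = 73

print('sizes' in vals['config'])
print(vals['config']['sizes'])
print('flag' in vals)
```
True
[220, 100, 123, 124, 557]
False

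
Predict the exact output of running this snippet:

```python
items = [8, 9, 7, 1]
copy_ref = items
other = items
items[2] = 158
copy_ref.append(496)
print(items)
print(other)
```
[8, 9, 158, 1, 496]
[8, 9, 158, 1, 496]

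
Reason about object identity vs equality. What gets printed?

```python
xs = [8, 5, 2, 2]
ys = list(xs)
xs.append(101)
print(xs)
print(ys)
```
[8, 5, 2, 2, 101]
[8, 5, 2, 2]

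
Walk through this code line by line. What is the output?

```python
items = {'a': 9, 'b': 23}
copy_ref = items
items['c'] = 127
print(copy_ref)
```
{'a': 9, 'b': 23, 'c': 127}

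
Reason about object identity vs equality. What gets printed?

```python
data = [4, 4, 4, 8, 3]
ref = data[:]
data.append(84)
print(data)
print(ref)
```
[4, 4, 4, 8, 3, 84]
[4, 4, 4, 8, 3]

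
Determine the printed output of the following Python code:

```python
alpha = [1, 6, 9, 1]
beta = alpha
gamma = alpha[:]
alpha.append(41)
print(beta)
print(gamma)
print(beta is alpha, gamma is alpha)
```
[1, 6, 9, 1, 41]
[1, 6, 9, 1]
True False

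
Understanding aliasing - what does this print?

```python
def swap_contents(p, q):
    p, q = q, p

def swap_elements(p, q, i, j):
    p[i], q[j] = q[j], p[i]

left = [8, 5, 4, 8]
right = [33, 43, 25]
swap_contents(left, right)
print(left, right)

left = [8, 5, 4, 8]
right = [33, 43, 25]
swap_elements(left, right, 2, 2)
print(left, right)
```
[8, 5, 4, 8] [33, 43, 25]
[8, 5, 25, 8] [33, 43, 4]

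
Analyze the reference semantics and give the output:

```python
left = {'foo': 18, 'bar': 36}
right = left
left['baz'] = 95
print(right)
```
{'foo': 18, 'bar': 36, 'baz': 95}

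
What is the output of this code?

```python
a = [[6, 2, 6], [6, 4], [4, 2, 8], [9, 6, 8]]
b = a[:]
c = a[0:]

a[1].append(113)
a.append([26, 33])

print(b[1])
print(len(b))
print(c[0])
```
[6, 4, 113]
4
[6, 2, 6]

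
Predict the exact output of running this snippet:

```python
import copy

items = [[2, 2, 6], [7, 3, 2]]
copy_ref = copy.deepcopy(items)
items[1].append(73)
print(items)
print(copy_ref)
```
[[2, 2, 6], [7, 3, 2, 73]]
[[2, 2, 6], [7, 3, 2]]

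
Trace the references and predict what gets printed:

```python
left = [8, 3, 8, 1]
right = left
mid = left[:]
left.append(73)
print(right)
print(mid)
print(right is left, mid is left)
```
[8, 3, 8, 1, 73]
[8, 3, 8, 1]
True False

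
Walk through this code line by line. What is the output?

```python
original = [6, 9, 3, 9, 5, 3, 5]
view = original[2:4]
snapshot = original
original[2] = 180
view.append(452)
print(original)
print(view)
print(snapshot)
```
[6, 9, 180, 9, 5, 3, 5]
[3, 9, 452]
[6, 9, 180, 9, 5, 3, 5]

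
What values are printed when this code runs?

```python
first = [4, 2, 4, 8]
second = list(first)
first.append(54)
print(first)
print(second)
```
[4, 2, 4, 8, 54]
[4, 2, 4, 8]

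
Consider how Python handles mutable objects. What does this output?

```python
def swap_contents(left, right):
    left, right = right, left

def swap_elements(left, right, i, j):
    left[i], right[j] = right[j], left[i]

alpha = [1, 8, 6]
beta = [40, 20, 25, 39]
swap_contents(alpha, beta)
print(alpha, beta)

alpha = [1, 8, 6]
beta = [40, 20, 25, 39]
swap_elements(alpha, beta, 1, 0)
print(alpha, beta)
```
[1, 8, 6] [40, 20, 25, 39]
[1, 40, 6] [8, 20, 25, 39]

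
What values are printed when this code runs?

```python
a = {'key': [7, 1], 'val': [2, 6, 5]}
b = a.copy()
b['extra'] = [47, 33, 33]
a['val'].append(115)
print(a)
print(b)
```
{'key': [7, 1], 'val': [2, 6, 5, 115]}
{'key': [7, 1], 'val': [2, 6, 5, 115], 'extra': [47, 33, 33]}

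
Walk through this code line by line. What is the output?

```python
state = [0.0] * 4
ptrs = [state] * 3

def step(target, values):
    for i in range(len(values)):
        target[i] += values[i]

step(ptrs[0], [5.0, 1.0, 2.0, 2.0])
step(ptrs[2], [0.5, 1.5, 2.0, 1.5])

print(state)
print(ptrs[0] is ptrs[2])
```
[5.5, 2.5, 4.0, 3.5]
True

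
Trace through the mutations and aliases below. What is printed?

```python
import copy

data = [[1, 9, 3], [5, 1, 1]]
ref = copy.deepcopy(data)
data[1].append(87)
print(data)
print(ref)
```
[[1, 9, 3], [5, 1, 1, 87]]
[[1, 9, 3], [5, 1, 1]]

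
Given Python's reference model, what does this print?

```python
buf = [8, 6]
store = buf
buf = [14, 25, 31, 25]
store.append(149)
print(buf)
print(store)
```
[14, 25, 31, 25]
[8, 6, 149]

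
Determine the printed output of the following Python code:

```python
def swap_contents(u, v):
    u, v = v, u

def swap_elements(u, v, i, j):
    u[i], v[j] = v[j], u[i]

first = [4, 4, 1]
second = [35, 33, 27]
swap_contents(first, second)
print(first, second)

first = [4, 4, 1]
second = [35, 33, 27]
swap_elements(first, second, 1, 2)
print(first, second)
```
[4, 4, 1] [35, 33, 27]
[4, 27, 1] [35, 33, 4]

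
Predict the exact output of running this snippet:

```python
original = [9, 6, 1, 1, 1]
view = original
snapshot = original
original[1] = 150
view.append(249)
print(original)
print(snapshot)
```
[9, 150, 1, 1, 1, 249]
[9, 150, 1, 1, 1, 249]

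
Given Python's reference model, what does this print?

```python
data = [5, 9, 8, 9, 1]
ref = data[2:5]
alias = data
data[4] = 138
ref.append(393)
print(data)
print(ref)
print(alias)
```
[5, 9, 8, 9, 138]
[8, 9, 1, 393]
[5, 9, 8, 9, 138]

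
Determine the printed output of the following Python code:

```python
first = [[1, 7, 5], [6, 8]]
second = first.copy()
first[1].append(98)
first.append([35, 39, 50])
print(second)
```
[[1, 7, 5], [6, 8, 98]]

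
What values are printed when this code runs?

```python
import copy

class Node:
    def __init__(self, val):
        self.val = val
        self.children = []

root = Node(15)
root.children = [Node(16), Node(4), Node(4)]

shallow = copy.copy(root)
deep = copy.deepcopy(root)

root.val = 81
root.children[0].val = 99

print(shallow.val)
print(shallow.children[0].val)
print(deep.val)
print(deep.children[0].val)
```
15
99
15
16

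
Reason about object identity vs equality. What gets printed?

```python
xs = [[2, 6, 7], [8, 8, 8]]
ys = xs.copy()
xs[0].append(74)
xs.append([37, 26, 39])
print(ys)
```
[[2, 6, 7, 74], [8, 8, 8]]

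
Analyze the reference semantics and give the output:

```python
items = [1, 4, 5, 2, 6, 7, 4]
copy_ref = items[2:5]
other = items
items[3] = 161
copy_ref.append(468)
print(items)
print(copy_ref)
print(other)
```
[1, 4, 5, 161, 6, 7, 4]
[5, 2, 6, 468]
[1, 4, 5, 161, 6, 7, 4]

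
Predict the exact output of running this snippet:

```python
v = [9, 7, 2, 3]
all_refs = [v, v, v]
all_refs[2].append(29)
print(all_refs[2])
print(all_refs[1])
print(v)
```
[9, 7, 2, 3, 29]
[9, 7, 2, 3, 29]
[9, 7, 2, 3, 29]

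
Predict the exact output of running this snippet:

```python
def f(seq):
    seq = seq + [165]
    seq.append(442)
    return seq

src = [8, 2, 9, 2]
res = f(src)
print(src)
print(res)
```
[8, 2, 9, 2]
[8, 2, 9, 2, 165, 442]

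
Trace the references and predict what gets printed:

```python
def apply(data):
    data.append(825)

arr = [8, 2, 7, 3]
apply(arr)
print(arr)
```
[8, 2, 7, 3, 825]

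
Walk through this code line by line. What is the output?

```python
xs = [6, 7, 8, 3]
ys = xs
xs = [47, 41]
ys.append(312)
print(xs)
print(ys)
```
[47, 41]
[6, 7, 8, 3, 312]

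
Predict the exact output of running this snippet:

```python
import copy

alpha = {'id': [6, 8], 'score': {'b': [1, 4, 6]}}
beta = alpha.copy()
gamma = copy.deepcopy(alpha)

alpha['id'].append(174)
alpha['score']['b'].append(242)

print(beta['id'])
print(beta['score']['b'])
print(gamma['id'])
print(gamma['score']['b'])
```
[6, 8, 174]
[1, 4, 6, 242]
[6, 8]
[1, 4, 6]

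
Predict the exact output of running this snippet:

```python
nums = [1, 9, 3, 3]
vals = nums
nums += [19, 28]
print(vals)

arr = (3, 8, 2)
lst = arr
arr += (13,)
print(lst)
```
[1, 9, 3, 3, 19, 28]
(3, 8, 2)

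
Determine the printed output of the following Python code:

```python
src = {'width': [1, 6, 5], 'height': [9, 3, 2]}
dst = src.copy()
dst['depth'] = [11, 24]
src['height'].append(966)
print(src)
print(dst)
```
{'width': [1, 6, 5], 'height': [9, 3, 2, 966]}
{'width': [1, 6, 5], 'height': [9, 3, 2, 966], 'depth': [11, 24]}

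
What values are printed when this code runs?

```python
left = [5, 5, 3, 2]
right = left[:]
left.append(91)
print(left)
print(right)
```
[5, 5, 3, 2, 91]
[5, 5, 3, 2]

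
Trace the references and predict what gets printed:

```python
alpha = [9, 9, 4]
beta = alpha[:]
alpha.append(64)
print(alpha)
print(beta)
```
[9, 9, 4, 64]
[9, 9, 4]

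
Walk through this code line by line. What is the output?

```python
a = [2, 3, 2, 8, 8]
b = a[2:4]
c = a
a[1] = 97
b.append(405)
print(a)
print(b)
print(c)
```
[2, 97, 2, 8, 8]
[2, 8, 405]
[2, 97, 2, 8, 8]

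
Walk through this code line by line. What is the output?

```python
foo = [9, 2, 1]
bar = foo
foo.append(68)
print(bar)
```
[9, 2, 1, 68]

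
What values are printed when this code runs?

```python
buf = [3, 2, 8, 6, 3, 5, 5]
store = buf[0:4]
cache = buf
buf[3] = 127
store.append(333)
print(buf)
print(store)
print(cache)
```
[3, 2, 8, 127, 3, 5, 5]
[3, 2, 8, 6, 333]
[3, 2, 8, 127, 3, 5, 5]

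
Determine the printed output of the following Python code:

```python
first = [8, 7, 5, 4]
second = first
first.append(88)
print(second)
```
[8, 7, 5, 4, 88]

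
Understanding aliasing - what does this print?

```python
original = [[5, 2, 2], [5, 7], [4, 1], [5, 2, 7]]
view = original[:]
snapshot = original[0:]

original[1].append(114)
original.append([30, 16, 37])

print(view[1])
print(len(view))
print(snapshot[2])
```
[5, 7, 114]
4
[4, 1]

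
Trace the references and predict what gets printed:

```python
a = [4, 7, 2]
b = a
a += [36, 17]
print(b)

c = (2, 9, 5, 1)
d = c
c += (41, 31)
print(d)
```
[4, 7, 2, 36, 17]
(2, 9, 5, 1)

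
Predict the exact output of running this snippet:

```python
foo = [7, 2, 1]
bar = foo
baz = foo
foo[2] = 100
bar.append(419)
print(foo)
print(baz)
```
[7, 2, 100, 419]
[7, 2, 100, 419]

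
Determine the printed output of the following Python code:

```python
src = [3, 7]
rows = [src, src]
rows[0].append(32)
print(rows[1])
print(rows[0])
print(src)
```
[3, 7, 32]
[3, 7, 32]
[3, 7, 32]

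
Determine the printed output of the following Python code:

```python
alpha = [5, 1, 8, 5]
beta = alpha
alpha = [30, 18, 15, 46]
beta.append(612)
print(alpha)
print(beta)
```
[30, 18, 15, 46]
[5, 1, 8, 5, 612]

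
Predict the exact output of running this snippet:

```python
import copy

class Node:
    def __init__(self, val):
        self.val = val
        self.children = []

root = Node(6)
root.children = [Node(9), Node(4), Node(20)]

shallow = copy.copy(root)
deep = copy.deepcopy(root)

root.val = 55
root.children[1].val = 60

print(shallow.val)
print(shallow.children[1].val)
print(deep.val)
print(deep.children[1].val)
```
6
60
6
4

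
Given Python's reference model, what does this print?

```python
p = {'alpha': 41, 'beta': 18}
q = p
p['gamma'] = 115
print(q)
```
{'alpha': 41, 'beta': 18, 'gamma': 115}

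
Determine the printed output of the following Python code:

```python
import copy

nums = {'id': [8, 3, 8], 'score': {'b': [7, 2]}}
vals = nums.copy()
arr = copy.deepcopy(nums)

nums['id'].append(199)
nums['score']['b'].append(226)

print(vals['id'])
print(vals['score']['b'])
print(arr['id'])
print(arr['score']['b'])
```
[8, 3, 8, 199]
[7, 2, 226]
[8, 3, 8]
[7, 2]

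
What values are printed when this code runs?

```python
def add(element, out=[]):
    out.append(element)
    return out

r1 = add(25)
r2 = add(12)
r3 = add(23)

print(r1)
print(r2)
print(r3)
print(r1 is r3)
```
[25, 12, 23]
[25, 12, 23]
[25, 12, 23]
True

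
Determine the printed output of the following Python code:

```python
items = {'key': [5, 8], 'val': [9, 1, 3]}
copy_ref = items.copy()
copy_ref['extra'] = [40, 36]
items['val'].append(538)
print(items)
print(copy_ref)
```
{'key': [5, 8], 'val': [9, 1, 3, 538]}
{'key': [5, 8], 'val': [9, 1, 3, 538], 'extra': [40, 36]}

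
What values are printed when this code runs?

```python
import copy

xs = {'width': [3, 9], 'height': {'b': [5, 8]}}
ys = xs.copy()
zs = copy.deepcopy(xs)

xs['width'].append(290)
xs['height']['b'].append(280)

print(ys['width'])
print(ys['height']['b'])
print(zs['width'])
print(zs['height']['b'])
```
[3, 9, 290]
[5, 8, 280]
[3, 9]
[5, 8]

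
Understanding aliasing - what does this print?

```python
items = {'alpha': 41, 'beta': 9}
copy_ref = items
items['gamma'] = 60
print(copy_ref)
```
{'alpha': 41, 'beta': 9, 'gamma': 60}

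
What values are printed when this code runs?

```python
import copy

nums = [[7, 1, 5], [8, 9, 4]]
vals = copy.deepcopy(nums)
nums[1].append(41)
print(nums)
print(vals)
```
[[7, 1, 5], [8, 9, 4, 41]]
[[7, 1, 5], [8, 9, 4]]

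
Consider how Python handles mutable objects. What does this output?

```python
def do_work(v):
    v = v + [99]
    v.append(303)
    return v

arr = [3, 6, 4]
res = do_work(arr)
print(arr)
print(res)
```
[3, 6, 4]
[3, 6, 4, 99, 303]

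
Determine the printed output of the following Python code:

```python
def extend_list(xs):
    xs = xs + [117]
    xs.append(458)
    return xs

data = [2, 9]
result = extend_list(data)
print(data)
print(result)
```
[2, 9]
[2, 9, 117, 458]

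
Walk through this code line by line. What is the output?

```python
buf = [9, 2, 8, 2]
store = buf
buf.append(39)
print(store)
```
[9, 2, 8, 2, 39]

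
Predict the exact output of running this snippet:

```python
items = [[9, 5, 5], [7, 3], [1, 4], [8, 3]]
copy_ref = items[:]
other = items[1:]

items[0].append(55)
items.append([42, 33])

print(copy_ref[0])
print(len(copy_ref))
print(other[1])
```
[9, 5, 5, 55]
4
[1, 4]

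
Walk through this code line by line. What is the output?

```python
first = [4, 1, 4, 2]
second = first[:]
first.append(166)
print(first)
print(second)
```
[4, 1, 4, 2, 166]
[4, 1, 4, 2]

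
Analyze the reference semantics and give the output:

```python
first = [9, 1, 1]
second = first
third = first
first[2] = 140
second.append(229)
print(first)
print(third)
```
[9, 1, 140, 229]
[9, 1, 140, 229]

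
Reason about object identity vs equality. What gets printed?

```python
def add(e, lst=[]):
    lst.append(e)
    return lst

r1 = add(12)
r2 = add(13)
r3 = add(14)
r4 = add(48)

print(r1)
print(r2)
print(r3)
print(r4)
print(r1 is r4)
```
[12, 13, 14, 48]
[12, 13, 14, 48]
[12, 13, 14, 48]
[12, 13, 14, 48]
True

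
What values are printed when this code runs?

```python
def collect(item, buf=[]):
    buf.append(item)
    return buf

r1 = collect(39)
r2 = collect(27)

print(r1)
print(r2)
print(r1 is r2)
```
[39, 27]
[39, 27]
True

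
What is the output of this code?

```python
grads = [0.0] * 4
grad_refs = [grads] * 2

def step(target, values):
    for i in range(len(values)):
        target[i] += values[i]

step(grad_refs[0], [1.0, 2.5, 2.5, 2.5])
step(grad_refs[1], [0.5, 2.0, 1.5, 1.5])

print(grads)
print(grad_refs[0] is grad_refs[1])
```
[1.5, 4.5, 4.0, 4.0]
True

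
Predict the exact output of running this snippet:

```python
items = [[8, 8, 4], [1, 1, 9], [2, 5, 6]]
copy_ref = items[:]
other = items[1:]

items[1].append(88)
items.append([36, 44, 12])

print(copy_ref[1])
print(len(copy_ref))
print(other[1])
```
[1, 1, 9, 88]
3
[2, 5, 6]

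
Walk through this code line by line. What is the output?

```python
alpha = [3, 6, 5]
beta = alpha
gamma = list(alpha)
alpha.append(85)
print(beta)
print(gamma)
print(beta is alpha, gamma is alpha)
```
[3, 6, 5, 85]
[3, 6, 5]
True False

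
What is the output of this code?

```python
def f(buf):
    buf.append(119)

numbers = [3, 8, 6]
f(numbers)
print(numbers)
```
[3, 8, 6, 119]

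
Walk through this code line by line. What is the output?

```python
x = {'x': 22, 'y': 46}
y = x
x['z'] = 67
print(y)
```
{'x': 22, 'y': 46, 'z': 67}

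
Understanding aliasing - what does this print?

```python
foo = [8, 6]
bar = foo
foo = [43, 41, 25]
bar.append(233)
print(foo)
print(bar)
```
[43, 41, 25]
[8, 6, 233]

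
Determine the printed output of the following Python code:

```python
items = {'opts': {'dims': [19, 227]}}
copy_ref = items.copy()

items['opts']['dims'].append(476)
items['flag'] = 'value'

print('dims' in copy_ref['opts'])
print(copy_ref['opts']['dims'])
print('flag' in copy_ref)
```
True
[19, 227, 476]
False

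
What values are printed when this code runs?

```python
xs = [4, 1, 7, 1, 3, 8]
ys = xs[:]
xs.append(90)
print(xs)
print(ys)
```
[4, 1, 7, 1, 3, 8, 90]
[4, 1, 7, 1, 3, 8]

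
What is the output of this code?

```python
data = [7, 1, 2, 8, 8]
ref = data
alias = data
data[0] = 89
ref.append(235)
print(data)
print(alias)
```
[89, 1, 2, 8, 8, 235]
[89, 1, 2, 8, 8, 235]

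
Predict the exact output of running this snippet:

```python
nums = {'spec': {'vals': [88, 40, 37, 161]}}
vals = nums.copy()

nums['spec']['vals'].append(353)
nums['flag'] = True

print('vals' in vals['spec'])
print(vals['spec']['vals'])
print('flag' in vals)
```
True
[88, 40, 37, 161, 353]
False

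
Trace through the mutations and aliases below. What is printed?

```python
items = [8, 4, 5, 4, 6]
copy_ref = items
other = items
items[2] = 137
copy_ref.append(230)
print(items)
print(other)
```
[8, 4, 137, 4, 6, 230]
[8, 4, 137, 4, 6, 230]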